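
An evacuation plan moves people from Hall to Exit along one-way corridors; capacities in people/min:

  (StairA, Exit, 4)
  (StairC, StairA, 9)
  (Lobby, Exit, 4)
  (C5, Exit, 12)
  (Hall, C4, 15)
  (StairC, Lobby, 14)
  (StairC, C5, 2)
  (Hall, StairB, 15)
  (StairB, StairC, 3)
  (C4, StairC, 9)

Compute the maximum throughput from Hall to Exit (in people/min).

10

Augment Hall→StairB→StairC→Lobby→Exit: bottleneck 3, flow now 3.
Augment Hall→C4→StairC→Lobby→Exit: bottleneck 1, flow now 4.
Augment Hall→C4→StairC→StairA→Exit: bottleneck 4, flow now 8.
Augment Hall→C4→StairC→C5→Exit: bottleneck 2, flow now 10.
No augmenting path remains; maximum flow = 10.
In the residual graph, reachable from Hall: {Hall, StairB, C4, StairC, Lobby, StairA}.
Min-cut edges: StairC→C5 (2), Lobby→Exit (4), StairA→Exit (4); capacity 2 + 4 + 4 = 10.
This cut is saturated, so no flow can exceed 10.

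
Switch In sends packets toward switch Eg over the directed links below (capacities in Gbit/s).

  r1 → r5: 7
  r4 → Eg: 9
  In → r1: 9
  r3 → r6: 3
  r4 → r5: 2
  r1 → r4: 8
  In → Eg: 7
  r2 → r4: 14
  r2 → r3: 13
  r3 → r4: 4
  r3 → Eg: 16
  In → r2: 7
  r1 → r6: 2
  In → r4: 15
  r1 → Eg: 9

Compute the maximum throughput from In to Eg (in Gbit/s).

Augment In→Eg: bottleneck 7, flow now 7.
Augment In→r1→Eg: bottleneck 9, flow now 16.
Augment In→r4→Eg: bottleneck 9, flow now 25.
Augment In→r2→r3→Eg: bottleneck 7, flow now 32.
No augmenting path remains; maximum flow = 32.
In the residual graph, reachable from In: {In, r4, r5}.
Min-cut edges: In→r1 (9), In→r2 (7), In→Eg (7), r4→Eg (9); capacity 9 + 7 + 7 + 9 = 32.
This cut is saturated, so no flow can exceed 32.

32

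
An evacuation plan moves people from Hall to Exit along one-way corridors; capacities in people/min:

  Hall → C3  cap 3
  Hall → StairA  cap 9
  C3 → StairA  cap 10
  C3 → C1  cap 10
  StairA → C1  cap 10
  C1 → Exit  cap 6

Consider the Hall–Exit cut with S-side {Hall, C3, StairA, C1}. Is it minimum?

Yes — it is a minimum cut (capacity 6).

Given cut capacity: 6 = 6.
Augment Hall→C3→C1→Exit: bottleneck 3, flow now 3.
Augment Hall→StairA→C1→Exit: bottleneck 3, flow now 6.
No augmenting path remains; maximum flow = 6.
Cut capacity 6 equals the max flow, so it is a minimum cut.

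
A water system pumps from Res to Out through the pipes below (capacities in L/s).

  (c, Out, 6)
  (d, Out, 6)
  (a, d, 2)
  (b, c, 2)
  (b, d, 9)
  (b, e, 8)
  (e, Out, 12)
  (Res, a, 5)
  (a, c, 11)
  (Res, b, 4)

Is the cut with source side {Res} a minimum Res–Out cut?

Given cut capacity: 5 + 4 = 9.
Augment Res→a→c→Out: bottleneck 5, flow now 5.
Augment Res→b→c→Out: bottleneck 1, flow now 6.
Augment Res→b→d→Out: bottleneck 3, flow now 9.
No augmenting path remains; maximum flow = 9.
Cut capacity 9 equals the max flow, so it is a minimum cut.

Yes — it is a minimum cut (capacity 9).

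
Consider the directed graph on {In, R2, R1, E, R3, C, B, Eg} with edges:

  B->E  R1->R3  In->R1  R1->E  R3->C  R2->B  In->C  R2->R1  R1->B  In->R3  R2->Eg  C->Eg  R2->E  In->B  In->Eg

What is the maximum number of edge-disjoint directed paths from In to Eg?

2

Assign every edge capacity 1; by Menger, the answer equals the max flow.
Path In→Eg (+1); total 1.
Path In→C→Eg (+1); total 2.
No residual In→Eg path; max flow = 2.
Certifying cut of size 2: {C→Eg, In→Eg}.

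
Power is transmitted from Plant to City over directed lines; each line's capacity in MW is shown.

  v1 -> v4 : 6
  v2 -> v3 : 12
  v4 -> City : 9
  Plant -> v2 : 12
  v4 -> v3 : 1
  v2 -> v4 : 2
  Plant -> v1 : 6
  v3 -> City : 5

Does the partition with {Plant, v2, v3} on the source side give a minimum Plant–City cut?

Yes — it is a minimum cut (capacity 13).

Given cut capacity: 6 + 2 + 5 = 13.
Augment Plant→v1→v4→City: bottleneck 6, flow now 6.
Augment Plant→v2→v3→City: bottleneck 5, flow now 11.
Augment Plant→v2→v4→City: bottleneck 2, flow now 13.
No augmenting path remains; maximum flow = 13.
Cut capacity 13 equals the max flow, so it is a minimum cut.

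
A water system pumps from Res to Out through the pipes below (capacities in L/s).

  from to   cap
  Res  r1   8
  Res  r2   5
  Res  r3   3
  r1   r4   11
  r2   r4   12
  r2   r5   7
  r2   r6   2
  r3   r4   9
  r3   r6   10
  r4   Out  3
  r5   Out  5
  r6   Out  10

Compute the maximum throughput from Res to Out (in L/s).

Augment Res→r1→r4→Out: bottleneck 3, flow now 3.
Augment Res→r2→r5→Out: bottleneck 5, flow now 8.
Augment Res→r3→r6→Out: bottleneck 3, flow now 11.
No augmenting path remains; maximum flow = 11.
In the residual graph, reachable from Res: {Res, r1, r4}.
Min-cut edges: Res→r2 (5), Res→r3 (3), r4→Out (3); capacity 5 + 3 + 3 = 11.
This cut is saturated, so no flow can exceed 11.

11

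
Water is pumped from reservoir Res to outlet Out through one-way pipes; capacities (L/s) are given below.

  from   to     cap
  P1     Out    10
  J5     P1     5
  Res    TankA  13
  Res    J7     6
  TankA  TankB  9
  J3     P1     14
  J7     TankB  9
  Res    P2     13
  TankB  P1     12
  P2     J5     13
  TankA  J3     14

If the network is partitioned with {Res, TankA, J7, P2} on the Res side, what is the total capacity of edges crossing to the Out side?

45

Edges leaving {Res, TankA, J7, P2}: TankA→J3 (14), TankA→TankB (9), J7→TankB (9), P2→J5 (13).
Cut capacity = 14 + 9 + 9 + 13 = 45.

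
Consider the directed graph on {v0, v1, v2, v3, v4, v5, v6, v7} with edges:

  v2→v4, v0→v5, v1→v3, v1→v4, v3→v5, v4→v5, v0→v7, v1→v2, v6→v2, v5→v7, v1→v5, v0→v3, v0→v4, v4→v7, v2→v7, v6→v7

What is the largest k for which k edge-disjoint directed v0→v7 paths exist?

Assign every edge capacity 1; by Menger, the answer equals the max flow.
Path v0→v7 (+1); total 1.
Path v0→v4→v7 (+1); total 2.
Path v0→v5→v7 (+1); total 3.
No residual v0→v7 path; max flow = 3.
Certifying cut of size 3: {v0→v4, v0→v7, v5→v7}.

3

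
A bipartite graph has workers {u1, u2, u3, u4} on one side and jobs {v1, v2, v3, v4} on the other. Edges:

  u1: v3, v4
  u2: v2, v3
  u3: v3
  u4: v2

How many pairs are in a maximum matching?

3

Unit-capacity flow: source→left, listed edges, right→sink; max matching = max flow.
Augmenting path u1→v3 (+1); matched 1.
Augmenting path u2→v2 (+1); matched 2.
Augmenting path u3→v3→u1→v4 (+1); matched 3.
No augmenting path remains; maximum matching = 3.
König certificate: {u1, v2, v3} is a vertex cover of size 3 (every listed pair touches it), so no matching can be larger.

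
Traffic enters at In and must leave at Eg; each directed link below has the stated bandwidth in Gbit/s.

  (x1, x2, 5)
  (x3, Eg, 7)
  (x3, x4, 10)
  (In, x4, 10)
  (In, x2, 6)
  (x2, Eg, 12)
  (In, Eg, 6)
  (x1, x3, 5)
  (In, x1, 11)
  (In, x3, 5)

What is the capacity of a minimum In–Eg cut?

Augment In→Eg: bottleneck 6, flow now 6.
Augment In→x2→Eg: bottleneck 6, flow now 12.
Augment In→x3→Eg: bottleneck 5, flow now 17.
Augment In→x1→x2→Eg: bottleneck 5, flow now 22.
Augment In→x1→x3→Eg: bottleneck 2, flow now 24.
No augmenting path remains; maximum flow = 24.
By max-flow min-cut, the minimum cut capacity equals the max flow.
In the residual graph, reachable from In: {In, x1, x3, x4}.
Min-cut edges: In→x2 (6), In→Eg (6), x1→x2 (5), x3→Eg (7); capacity 6 + 6 + 5 + 7 = 24.

24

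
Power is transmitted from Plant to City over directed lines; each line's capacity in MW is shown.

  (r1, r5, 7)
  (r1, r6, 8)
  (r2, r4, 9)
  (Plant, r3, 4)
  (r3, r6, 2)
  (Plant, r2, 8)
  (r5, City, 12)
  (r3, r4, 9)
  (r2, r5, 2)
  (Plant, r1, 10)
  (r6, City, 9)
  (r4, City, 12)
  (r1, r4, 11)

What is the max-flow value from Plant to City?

22

Augment Plant→r1→r4→City: bottleneck 10, flow now 10.
Augment Plant→r2→r4→City: bottleneck 2, flow now 12.
Augment Plant→r2→r5→City: bottleneck 2, flow now 14.
Augment Plant→r3→r6→City: bottleneck 2, flow now 16.
Augment Plant→r2→r4→r1→r5→City: bottleneck 4, flow now 20. (uses reverse residual edge)
Augment Plant→r3→r4→r1→r5→City: bottleneck 2, flow now 22. (uses reverse residual edge)
No augmenting path remains; maximum flow = 22.
In the residual graph, reachable from Plant: {Plant}.
Min-cut edges: Plant→r1 (10), Plant→r2 (8), Plant→r3 (4); capacity 10 + 8 + 4 = 22.
This cut is saturated, so no flow can exceed 22.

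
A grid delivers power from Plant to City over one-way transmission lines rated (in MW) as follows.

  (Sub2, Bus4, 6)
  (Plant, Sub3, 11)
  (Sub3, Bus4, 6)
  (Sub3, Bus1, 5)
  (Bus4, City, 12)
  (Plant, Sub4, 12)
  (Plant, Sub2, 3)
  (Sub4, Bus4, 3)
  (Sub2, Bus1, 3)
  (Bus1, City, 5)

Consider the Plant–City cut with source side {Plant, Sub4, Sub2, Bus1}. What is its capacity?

Edges leaving {Plant, Sub4, Sub2, Bus1}: Plant→Sub3 (11), Sub4→Bus4 (3), Sub2→Bus4 (6), Bus1→City (5).
Cut capacity = 11 + 3 + 6 + 5 = 25.

25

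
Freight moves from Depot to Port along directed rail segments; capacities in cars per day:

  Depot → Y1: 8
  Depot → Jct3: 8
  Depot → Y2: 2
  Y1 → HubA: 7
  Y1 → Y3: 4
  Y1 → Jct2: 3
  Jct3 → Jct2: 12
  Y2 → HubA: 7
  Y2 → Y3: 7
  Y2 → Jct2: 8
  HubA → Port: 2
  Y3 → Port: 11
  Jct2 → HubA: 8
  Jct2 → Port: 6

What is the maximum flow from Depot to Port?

Augment Depot→Y1→HubA→Port: bottleneck 2, flow now 2.
Augment Depot→Y1→Y3→Port: bottleneck 4, flow now 6.
Augment Depot→Y1→Jct2→Port: bottleneck 2, flow now 8.
Augment Depot→Jct3→Jct2→Port: bottleneck 4, flow now 12.
Augment Depot→Y2→Y3→Port: bottleneck 2, flow now 14.
No augmenting path remains; maximum flow = 14.
In the residual graph, reachable from Depot: {Depot, Y1, Jct3, HubA, Jct2}.
Min-cut edges: Depot→Y2 (2), Y1→Y3 (4), HubA→Port (2), Jct2→Port (6); capacity 2 + 4 + 2 + 6 = 14.
This cut is saturated, so no flow can exceed 14.

14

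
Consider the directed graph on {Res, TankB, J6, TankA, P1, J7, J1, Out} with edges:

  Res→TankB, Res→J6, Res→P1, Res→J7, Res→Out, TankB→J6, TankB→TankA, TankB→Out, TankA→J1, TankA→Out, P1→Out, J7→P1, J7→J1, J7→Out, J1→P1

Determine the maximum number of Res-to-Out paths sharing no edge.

Assign every edge capacity 1; by Menger, the answer equals the max flow.
Path Res→Out (+1); total 1.
Path Res→TankB→Out (+1); total 2.
Path Res→P1→Out (+1); total 3.
Path Res→J7→Out (+1); total 4.
No residual Res→Out path; max flow = 4.
Certifying cut of size 4: {Res→J7, Res→Out, Res→P1, Res→TankB}.

4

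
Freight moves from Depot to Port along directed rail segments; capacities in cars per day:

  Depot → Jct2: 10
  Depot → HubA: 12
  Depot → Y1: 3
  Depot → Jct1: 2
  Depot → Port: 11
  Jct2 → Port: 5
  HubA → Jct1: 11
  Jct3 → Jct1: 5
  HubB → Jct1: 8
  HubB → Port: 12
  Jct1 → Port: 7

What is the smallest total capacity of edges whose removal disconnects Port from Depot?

23

Augment Depot→Port: bottleneck 11, flow now 11.
Augment Depot→Jct2→Port: bottleneck 5, flow now 16.
Augment Depot→Jct1→Port: bottleneck 2, flow now 18.
Augment Depot→HubA→Jct1→Port: bottleneck 5, flow now 23.
No augmenting path remains; maximum flow = 23.
By max-flow min-cut, the minimum cut capacity equals the max flow.
In the residual graph, reachable from Depot: {Depot, Jct2, HubA, Y1, Jct1}.
Min-cut edges: Depot→Port (11), Jct2→Port (5), Jct1→Port (7); capacity 11 + 5 + 7 = 23.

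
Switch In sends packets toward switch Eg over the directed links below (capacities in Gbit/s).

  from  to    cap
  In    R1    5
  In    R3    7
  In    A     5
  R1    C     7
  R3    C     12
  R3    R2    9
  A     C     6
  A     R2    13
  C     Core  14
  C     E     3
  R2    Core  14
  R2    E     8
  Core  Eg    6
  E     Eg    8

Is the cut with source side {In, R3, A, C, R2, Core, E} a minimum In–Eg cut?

No — its capacity is 19, but the minimum cut has capacity 14.

Given cut capacity: 5 + 6 + 8 = 19.
Augment In→R1→C→Core→Eg: bottleneck 5, flow now 5.
Augment In→R3→C→Core→Eg: bottleneck 1, flow now 6.
Augment In→R3→C→E→Eg: bottleneck 3, flow now 9.
Augment In→R3→R2→E→Eg: bottleneck 3, flow now 12.
Augment In→A→R2→E→Eg: bottleneck 2, flow now 14.
No augmenting path remains; maximum flow = 14.
In the residual graph, reachable from In: {In, R1, R3, A, C, R2, Core, E}.
Min-cut edges: Core→Eg (6), E→Eg (8); capacity 6 + 8 = 14.
Cut capacity 19 exceeds the max flow 14, so it is not minimum.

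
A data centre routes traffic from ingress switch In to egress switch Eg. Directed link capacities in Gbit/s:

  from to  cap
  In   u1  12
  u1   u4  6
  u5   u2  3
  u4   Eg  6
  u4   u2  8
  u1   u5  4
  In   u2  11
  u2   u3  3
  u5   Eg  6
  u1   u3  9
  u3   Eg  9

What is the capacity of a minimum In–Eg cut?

15

Augment In→u1→u3→Eg: bottleneck 9, flow now 9.
Augment In→u1→u4→Eg: bottleneck 3, flow now 12.
Augment In→u2→u3→u1→u4→Eg: bottleneck 3, flow now 15. (uses reverse residual edge)
No augmenting path remains; maximum flow = 15.
By max-flow min-cut, the minimum cut capacity equals the max flow.
In the residual graph, reachable from In: {In, u2}.
Min-cut edges: In→u1 (12), u2→u3 (3); capacity 12 + 3 = 15.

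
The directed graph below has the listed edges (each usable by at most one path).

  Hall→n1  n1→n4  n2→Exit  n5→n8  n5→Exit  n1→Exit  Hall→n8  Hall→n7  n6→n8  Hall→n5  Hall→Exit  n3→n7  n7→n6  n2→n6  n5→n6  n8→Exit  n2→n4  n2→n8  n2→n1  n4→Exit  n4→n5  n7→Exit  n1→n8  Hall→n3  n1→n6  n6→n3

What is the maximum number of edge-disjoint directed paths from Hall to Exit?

5

Assign every edge capacity 1; by Menger, the answer equals the max flow.
Path Hall→Exit (+1); total 1.
Path Hall→n1→Exit (+1); total 2.
Path Hall→n5→Exit (+1); total 3.
Path Hall→n7→Exit (+1); total 4.
Path Hall→n8→Exit (+1); total 5.
No residual Hall→Exit path; max flow = 5.
Certifying cut of size 5: {Hall→Exit, Hall→n1, Hall→n5, n7→Exit, n8→Exit}.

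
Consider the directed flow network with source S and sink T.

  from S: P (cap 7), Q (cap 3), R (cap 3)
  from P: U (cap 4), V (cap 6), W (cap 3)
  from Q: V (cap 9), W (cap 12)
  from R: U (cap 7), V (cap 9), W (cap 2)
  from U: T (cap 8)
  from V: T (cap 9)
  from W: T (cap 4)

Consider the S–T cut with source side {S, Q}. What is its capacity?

Edges leaving {S, Q}: S→P (7), S→R (3), Q→V (9), Q→W (12).
Cut capacity = 7 + 3 + 9 + 12 = 31.

31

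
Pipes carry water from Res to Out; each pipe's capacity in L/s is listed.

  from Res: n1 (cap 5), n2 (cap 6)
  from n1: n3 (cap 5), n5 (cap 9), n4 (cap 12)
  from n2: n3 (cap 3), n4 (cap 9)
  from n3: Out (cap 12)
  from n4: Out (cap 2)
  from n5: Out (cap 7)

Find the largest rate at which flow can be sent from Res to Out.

10

Augment Res→n1→n3→Out: bottleneck 5, flow now 5.
Augment Res→n2→n3→Out: bottleneck 3, flow now 8.
Augment Res→n2→n4→Out: bottleneck 2, flow now 10.
No augmenting path remains; maximum flow = 10.
In the residual graph, reachable from Res: {Res, n2, n4}.
Min-cut edges: Res→n1 (5), n2→n3 (3), n4→Out (2); capacity 5 + 3 + 2 = 10.
This cut is saturated, so no flow can exceed 10.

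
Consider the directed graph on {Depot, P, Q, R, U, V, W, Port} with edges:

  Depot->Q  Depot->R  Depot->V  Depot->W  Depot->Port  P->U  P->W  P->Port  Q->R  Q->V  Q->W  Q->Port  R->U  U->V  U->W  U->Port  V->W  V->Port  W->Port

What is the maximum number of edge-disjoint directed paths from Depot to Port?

5

Assign every edge capacity 1; by Menger, the answer equals the max flow.
Path Depot→Port (+1); total 1.
Path Depot→Q→Port (+1); total 2.
Path Depot→V→Port (+1); total 3.
Path Depot→W→Port (+1); total 4.
Path Depot→R→U→Port (+1); total 5.
No residual Depot→Port path; max flow = 5.
Certifying cut of size 5: {Depot→Port, Depot→Q, Depot→R, Depot→V, Depot→W}.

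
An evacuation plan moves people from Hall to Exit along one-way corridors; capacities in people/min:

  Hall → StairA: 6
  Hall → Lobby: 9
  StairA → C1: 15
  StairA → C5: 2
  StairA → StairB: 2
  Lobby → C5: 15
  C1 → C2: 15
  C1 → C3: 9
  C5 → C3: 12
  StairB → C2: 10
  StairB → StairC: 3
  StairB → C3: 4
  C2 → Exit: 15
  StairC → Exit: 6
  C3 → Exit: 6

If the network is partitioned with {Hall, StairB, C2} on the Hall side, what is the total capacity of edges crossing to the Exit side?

37

Edges leaving {Hall, StairB, C2}: Hall→StairA (6), Hall→Lobby (9), StairB→StairC (3), StairB→C3 (4), C2→Exit (15).
Cut capacity = 6 + 9 + 3 + 4 + 15 = 37.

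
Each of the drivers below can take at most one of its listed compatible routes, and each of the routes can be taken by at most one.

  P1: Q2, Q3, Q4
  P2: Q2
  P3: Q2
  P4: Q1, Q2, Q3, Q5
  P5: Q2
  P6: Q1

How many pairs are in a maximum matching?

4

Unit-capacity flow: source→left, listed edges, right→sink; max matching = max flow.
Augmenting path P1→Q2 (+1); matched 1.
Augmenting path P4→Q1 (+1); matched 2.
Augmenting path P2→Q2→P1→Q3 (+1); matched 3.
Augmenting path P6→Q1→P4→Q5 (+1); matched 4.
No augmenting path remains; maximum matching = 4.
König certificate: {P1, P4, P6, Q2} is a vertex cover of size 4 (every listed pair touches it), so no matching can be larger.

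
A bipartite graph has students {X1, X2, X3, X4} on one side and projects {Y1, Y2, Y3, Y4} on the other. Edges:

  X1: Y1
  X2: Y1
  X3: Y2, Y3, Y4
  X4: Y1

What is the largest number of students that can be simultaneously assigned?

2

Unit-capacity flow: source→left, listed edges, right→sink; max matching = max flow.
Augmenting path X1→Y1 (+1); matched 1.
Augmenting path X3→Y2 (+1); matched 2.
No augmenting path remains; maximum matching = 2.
König certificate: {X3, Y1} is a vertex cover of size 2 (every listed pair touches it), so no matching can be larger.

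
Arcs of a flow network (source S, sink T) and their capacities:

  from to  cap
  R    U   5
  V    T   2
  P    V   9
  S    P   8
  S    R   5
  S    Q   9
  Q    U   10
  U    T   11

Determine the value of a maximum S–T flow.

Augment S→P→V→T: bottleneck 2, flow now 2.
Augment S→Q→U→T: bottleneck 9, flow now 11.
Augment S→R→U→T: bottleneck 2, flow now 13.
No augmenting path remains; maximum flow = 13.
In the residual graph, reachable from S: {S, P, Q, R, U, V}.
Min-cut edges: U→T (11), V→T (2); capacity 11 + 2 = 13.
This cut is saturated, so no flow can exceed 13.

13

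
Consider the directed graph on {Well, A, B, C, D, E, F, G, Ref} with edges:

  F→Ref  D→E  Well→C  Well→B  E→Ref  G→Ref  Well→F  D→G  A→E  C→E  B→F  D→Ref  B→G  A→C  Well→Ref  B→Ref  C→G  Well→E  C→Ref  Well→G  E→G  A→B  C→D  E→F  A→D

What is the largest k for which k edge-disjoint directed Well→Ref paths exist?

6

Assign every edge capacity 1; by Menger, the answer equals the max flow.
Path Well→Ref (+1); total 1.
Path Well→B→Ref (+1); total 2.
Path Well→C→Ref (+1); total 3.
Path Well→E→Ref (+1); total 4.
Path Well→F→Ref (+1); total 5.
Path Well→G→Ref (+1); total 6.
No residual Well→Ref path; max flow = 6.
Certifying cut of size 6: {Well→B, Well→C, Well→E, Well→F, Well→G, Well→Ref}.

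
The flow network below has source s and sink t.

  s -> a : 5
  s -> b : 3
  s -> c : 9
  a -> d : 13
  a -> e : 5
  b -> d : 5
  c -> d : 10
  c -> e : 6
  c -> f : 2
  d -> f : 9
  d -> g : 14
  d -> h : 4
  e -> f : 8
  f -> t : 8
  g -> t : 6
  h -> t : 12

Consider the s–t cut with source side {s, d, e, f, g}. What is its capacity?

Edges leaving {s, d, e, f, g}: s→a (5), s→b (3), s→c (9), d→h (4), f→t (8), g→t (6).
Cut capacity = 5 + 3 + 9 + 4 + 8 + 6 = 35.

35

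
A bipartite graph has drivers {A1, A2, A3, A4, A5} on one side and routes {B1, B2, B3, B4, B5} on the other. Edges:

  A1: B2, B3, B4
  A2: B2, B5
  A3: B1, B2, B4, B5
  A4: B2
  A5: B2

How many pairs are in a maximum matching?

Unit-capacity flow: source→left, listed edges, right→sink; max matching = max flow.
Augmenting path A1→B2 (+1); matched 1.
Augmenting path A2→B5 (+1); matched 2.
Augmenting path A3→B1 (+1); matched 3.
Augmenting path A4→B2→A1→B3 (+1); matched 4.
No augmenting path remains; maximum matching = 4.
König certificate: {A1, A2, A3, B2} is a vertex cover of size 4 (every listed pair touches it), so no matching can be larger.

4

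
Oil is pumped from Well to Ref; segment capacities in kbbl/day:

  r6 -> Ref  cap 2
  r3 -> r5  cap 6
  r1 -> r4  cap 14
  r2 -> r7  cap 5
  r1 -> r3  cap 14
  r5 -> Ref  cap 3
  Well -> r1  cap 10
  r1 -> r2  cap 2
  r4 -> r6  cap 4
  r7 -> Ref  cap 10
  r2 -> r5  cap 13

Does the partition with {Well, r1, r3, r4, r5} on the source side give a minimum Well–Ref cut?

Given cut capacity: 2 + 4 + 3 = 9.
Augment Well→r1→r2→r5→Ref: bottleneck 2, flow now 2.
Augment Well→r1→r3→r5→Ref: bottleneck 1, flow now 3.
Augment Well→r1→r4→r6→Ref: bottleneck 2, flow now 5.
Augment Well→r1→r3→r5→r2→r7→Ref: bottleneck 2, flow now 7. (uses reverse residual edge)
No augmenting path remains; maximum flow = 7.
In the residual graph, reachable from Well: {Well, r1, r3, r4, r5, r6}.
Min-cut edges: r1→r2 (2), r5→Ref (3), r6→Ref (2); capacity 2 + 3 + 2 = 7.
Cut capacity 9 exceeds the max flow 7, so it is not minimum.

No — its capacity is 9, but the minimum cut has capacity 7.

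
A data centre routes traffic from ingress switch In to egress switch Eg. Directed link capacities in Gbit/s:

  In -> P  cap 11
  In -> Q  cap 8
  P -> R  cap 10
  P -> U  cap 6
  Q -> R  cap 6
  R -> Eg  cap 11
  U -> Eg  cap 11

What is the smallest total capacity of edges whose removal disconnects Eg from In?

Augment In→P→R→Eg: bottleneck 10, flow now 10.
Augment In→P→U→Eg: bottleneck 1, flow now 11.
Augment In→Q→R→Eg: bottleneck 1, flow now 12.
Augment In→Q→R→P→U→Eg: bottleneck 5, flow now 17. (uses reverse residual edge)
No augmenting path remains; maximum flow = 17.
By max-flow min-cut, the minimum cut capacity equals the max flow.
In the residual graph, reachable from In: {In, Q}.
Min-cut edges: In→P (11), Q→R (6); capacity 11 + 6 = 17.

17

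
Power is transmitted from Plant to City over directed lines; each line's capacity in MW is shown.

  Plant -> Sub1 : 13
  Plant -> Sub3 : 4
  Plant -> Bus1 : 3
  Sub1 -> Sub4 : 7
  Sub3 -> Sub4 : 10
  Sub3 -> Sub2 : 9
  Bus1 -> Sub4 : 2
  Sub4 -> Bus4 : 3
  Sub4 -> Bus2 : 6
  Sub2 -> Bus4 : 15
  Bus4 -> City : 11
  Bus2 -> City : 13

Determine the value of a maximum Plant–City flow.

Augment Plant→Sub1→Sub4→Bus4→City: bottleneck 3, flow now 3.
Augment Plant→Sub1→Sub4→Bus2→City: bottleneck 4, flow now 7.
Augment Plant→Sub3→Sub4→Bus2→City: bottleneck 2, flow now 9.
Augment Plant→Sub3→Sub2→Bus4→City: bottleneck 2, flow now 11.
Augment Plant→Bus1→Sub4→Sub3→Sub2→Bus4→City: bottleneck 2, flow now 13. (uses reverse residual edge)
No augmenting path remains; maximum flow = 13.
In the residual graph, reachable from Plant: {Plant, Sub1, Bus1}.
Min-cut edges: Plant→Sub3 (4), Sub1→Sub4 (7), Bus1→Sub4 (2); capacity 4 + 7 + 2 = 13.
This cut is saturated, so no flow can exceed 13.

13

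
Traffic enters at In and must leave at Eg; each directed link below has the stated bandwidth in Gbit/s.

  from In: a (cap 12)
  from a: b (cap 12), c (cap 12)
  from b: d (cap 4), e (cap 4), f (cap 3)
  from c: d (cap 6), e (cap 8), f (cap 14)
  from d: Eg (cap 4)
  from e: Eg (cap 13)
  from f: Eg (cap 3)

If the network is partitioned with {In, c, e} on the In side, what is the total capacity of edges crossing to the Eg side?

Edges leaving {In, c, e}: In→a (12), c→d (6), c→f (14), e→Eg (13).
Cut capacity = 12 + 6 + 14 + 13 = 45.

45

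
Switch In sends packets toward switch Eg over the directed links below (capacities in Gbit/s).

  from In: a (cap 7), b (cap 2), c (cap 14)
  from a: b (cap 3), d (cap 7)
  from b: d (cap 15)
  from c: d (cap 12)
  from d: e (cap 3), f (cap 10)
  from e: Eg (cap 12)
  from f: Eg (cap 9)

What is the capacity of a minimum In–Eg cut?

Augment In→a→d→e→Eg: bottleneck 3, flow now 3.
Augment In→a→d→f→Eg: bottleneck 4, flow now 7.
Augment In→b→d→f→Eg: bottleneck 2, flow now 9.
Augment In→c→d→f→Eg: bottleneck 3, flow now 12.
No augmenting path remains; maximum flow = 12.
By max-flow min-cut, the minimum cut capacity equals the max flow.
In the residual graph, reachable from In: {In, a, b, c, d, f}.
Min-cut edges: d→e (3), f→Eg (9); capacity 3 + 9 = 12.

12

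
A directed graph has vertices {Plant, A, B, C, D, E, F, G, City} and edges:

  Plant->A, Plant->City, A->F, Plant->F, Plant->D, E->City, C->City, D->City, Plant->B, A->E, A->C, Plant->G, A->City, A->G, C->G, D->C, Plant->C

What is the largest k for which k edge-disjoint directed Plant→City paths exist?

Assign every edge capacity 1; by Menger, the answer equals the max flow.
Path Plant→City (+1); total 1.
Path Plant→A→City (+1); total 2.
Path Plant→C→City (+1); total 3.
Path Plant→D→City (+1); total 4.
No residual Plant→City path; max flow = 4.
Certifying cut of size 4: {Plant→A, Plant→C, Plant→City, Plant→D}.

4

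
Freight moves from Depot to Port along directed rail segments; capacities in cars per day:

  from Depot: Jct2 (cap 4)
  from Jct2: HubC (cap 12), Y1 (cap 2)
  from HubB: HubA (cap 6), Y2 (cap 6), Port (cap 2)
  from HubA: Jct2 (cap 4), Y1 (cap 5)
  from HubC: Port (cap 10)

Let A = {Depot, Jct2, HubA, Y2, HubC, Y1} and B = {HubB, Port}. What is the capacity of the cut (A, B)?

Edges leaving {Depot, Jct2, HubA, Y2, HubC, Y1}: HubC→Port (10).
Cut capacity = 10 = 10.

10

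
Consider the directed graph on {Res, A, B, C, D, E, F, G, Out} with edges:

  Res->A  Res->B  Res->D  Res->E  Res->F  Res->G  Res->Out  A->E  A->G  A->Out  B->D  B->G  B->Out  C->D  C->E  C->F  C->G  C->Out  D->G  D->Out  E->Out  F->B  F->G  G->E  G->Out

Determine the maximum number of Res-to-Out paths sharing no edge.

6

Assign every edge capacity 1; by Menger, the answer equals the max flow.
Path Res→Out (+1); total 1.
Path Res→A→Out (+1); total 2.
Path Res→B→Out (+1); total 3.
Path Res→D→Out (+1); total 4.
Path Res→E→Out (+1); total 5.
Path Res→G→Out (+1); total 6.
No residual Res→Out path; max flow = 6.
Certifying cut of size 6: {B→Out, D→Out, E→Out, G→Out, Res→A, Res→Out}.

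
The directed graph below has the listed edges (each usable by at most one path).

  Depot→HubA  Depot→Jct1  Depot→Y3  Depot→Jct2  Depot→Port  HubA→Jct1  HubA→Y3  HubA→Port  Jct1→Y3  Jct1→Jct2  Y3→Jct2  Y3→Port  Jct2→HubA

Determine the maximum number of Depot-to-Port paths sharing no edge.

3

Assign every edge capacity 1; by Menger, the answer equals the max flow.
Path Depot→Port (+1); total 1.
Path Depot→HubA→Port (+1); total 2.
Path Depot→Y3→Port (+1); total 3.
No residual Depot→Port path; max flow = 3.
Certifying cut of size 3: {Depot→Port, HubA→Port, Y3→Port}.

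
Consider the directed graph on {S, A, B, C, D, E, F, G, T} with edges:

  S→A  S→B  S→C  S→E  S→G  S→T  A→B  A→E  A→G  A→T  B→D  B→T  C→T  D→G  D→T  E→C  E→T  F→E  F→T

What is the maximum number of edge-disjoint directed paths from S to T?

5

Assign every edge capacity 1; by Menger, the answer equals the max flow.
Path S→T (+1); total 1.
Path S→A→T (+1); total 2.
Path S→B→T (+1); total 3.
Path S→C→T (+1); total 4.
Path S→E→T (+1); total 5.
No residual S→T path; max flow = 5.
Certifying cut of size 5: {S→A, S→B, S→C, S→E, S→T}.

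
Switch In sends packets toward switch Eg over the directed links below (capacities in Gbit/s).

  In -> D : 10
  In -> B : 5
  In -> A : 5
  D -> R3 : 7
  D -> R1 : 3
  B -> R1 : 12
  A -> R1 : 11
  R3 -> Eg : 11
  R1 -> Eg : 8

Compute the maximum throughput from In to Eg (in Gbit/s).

15

Augment In→D→R3→Eg: bottleneck 7, flow now 7.
Augment In→D→R1→Eg: bottleneck 3, flow now 10.
Augment In→B→R1→Eg: bottleneck 5, flow now 15.
No augmenting path remains; maximum flow = 15.
In the residual graph, reachable from In: {In, D, B, A, R1}.
Min-cut edges: D→R3 (7), R1→Eg (8); capacity 7 + 8 = 15.
This cut is saturated, so no flow can exceed 15.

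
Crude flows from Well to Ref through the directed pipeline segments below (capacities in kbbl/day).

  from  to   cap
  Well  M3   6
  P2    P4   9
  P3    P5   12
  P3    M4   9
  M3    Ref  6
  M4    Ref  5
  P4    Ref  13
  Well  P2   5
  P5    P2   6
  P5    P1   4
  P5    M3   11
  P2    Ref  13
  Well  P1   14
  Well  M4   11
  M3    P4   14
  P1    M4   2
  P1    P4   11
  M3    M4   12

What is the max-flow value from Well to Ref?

27

Augment Well→P2→Ref: bottleneck 5, flow now 5.
Augment Well→M3→Ref: bottleneck 6, flow now 11.
Augment Well→M4→Ref: bottleneck 5, flow now 16.
Augment Well→P1→P4→Ref: bottleneck 11, flow now 27.
No augmenting path remains; maximum flow = 27.
In the residual graph, reachable from Well: {Well, P1, M4}.
Min-cut edges: Well→P2 (5), Well→M3 (6), P1→P4 (11), M4→Ref (5); capacity 5 + 6 + 11 + 5 = 27.
This cut is saturated, so no flow can exceed 27.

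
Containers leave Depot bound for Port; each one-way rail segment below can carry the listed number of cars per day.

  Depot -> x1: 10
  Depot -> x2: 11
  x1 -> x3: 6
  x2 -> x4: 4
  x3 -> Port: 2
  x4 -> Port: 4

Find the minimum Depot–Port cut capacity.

Augment Depot→x1→x3→Port: bottleneck 2, flow now 2.
Augment Depot→x2→x4→Port: bottleneck 4, flow now 6.
No augmenting path remains; maximum flow = 6.
By max-flow min-cut, the minimum cut capacity equals the max flow.
In the residual graph, reachable from Depot: {Depot, x1, x2, x3}.
Min-cut edges: x2→x4 (4), x3→Port (2); capacity 4 + 2 = 6.

6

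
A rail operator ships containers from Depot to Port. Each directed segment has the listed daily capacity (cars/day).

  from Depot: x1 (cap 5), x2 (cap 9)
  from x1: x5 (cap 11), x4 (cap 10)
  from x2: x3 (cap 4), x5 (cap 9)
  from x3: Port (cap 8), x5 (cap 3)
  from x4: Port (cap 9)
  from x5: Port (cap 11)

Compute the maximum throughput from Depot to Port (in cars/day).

Augment Depot→x1→x4→Port: bottleneck 5, flow now 5.
Augment Depot→x2→x3→Port: bottleneck 4, flow now 9.
Augment Depot→x2→x5→Port: bottleneck 5, flow now 14.
No augmenting path remains; maximum flow = 14.
In the residual graph, reachable from Depot: {Depot}.
Min-cut edges: Depot→x1 (5), Depot→x2 (9); capacity 5 + 9 = 14.
This cut is saturated, so no flow can exceed 14.

14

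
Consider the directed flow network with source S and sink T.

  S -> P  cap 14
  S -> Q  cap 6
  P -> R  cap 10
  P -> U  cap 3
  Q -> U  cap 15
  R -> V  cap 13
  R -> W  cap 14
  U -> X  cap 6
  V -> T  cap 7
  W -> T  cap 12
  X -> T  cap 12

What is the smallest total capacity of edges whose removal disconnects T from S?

Augment S→P→R→V→T: bottleneck 7, flow now 7.
Augment S→P→R→W→T: bottleneck 3, flow now 10.
Augment S→P→U→X→T: bottleneck 3, flow now 13.
Augment S→Q→U→X→T: bottleneck 3, flow now 16.
No augmenting path remains; maximum flow = 16.
By max-flow min-cut, the minimum cut capacity equals the max flow.
In the residual graph, reachable from S: {S, P, Q, U}.
Min-cut edges: P→R (10), U→X (6); capacity 10 + 6 = 16.

16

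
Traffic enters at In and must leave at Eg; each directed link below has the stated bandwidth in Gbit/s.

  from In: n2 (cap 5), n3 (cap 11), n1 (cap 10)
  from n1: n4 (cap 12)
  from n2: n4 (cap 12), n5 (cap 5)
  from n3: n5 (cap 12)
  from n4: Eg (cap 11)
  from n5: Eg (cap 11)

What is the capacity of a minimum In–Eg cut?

22

Augment In→n1→n4→Eg: bottleneck 10, flow now 10.
Augment In→n2→n4→Eg: bottleneck 1, flow now 11.
Augment In→n2→n5→Eg: bottleneck 4, flow now 15.
Augment In→n3→n5→Eg: bottleneck 7, flow now 22.
No augmenting path remains; maximum flow = 22.
By max-flow min-cut, the minimum cut capacity equals the max flow.
In the residual graph, reachable from In: {In, n1, n2, n3, n4, n5}.
Min-cut edges: n4→Eg (11), n5→Eg (11); capacity 11 + 11 = 22.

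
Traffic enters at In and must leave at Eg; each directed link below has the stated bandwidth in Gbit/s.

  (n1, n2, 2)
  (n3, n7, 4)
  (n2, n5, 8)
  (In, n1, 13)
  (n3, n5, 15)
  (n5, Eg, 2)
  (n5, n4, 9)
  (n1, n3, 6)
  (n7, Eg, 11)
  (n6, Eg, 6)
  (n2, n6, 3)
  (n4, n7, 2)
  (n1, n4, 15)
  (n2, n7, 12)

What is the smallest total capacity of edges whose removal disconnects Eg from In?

Augment In→n1→n2→n5→Eg: bottleneck 2, flow now 2.
Augment In→n1→n3→n7→Eg: bottleneck 4, flow now 6.
Augment In→n1→n4→n7→Eg: bottleneck 2, flow now 8.
Augment In→n1→n3→n5→n2→n6→Eg: bottleneck 2, flow now 10. (uses reverse residual edge)
No augmenting path remains; maximum flow = 10.
By max-flow min-cut, the minimum cut capacity equals the max flow.
In the residual graph, reachable from In: {In, n1, n4}.
Min-cut edges: n1→n2 (2), n1→n3 (6), n4→n7 (2); capacity 2 + 6 + 2 = 10.

10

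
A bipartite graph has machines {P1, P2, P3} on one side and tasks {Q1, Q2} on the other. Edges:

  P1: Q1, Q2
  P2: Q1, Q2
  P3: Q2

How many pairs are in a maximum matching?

Unit-capacity flow: source→left, listed edges, right→sink; max matching = max flow.
Augmenting path P1→Q1 (+1); matched 1.
Augmenting path P2→Q2 (+1); matched 2.
No augmenting path remains; maximum matching = 2.
König certificate: {Q1, Q2} is a vertex cover of size 2 (every listed pair touches it), so no matching can be larger.

2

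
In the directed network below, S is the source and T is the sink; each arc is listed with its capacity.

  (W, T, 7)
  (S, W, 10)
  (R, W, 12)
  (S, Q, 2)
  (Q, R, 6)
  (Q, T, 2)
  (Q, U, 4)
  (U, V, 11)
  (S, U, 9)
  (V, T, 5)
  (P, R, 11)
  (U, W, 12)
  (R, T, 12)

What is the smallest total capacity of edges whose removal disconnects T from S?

14

Augment S→Q→T: bottleneck 2, flow now 2.
Augment S→W→T: bottleneck 7, flow now 9.
Augment S→U→V→T: bottleneck 5, flow now 14.
No augmenting path remains; maximum flow = 14.
By max-flow min-cut, the minimum cut capacity equals the max flow.
In the residual graph, reachable from S: {S, U, V, W}.
Min-cut edges: S→Q (2), V→T (5), W→T (7); capacity 2 + 5 + 7 = 14.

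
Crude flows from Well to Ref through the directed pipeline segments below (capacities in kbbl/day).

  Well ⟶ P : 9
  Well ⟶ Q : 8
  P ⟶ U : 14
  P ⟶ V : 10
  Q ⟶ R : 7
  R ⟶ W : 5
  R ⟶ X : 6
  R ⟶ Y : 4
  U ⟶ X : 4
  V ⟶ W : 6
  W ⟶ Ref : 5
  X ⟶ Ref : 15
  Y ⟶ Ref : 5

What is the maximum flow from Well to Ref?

Augment Well→P→U→X→Ref: bottleneck 4, flow now 4.
Augment Well→P→V→W→Ref: bottleneck 5, flow now 9.
Augment Well→Q→R→X→Ref: bottleneck 6, flow now 15.
Augment Well→Q→R→Y→Ref: bottleneck 1, flow now 16.
No augmenting path remains; maximum flow = 16.
In the residual graph, reachable from Well: {Well, Q}.
Min-cut edges: Well→P (9), Q→R (7); capacity 9 + 7 = 16.
This cut is saturated, so no flow can exceed 16.

16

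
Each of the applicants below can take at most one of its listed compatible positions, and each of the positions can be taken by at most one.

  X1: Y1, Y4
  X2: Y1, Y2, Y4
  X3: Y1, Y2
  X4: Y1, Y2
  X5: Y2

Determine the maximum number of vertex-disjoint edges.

Unit-capacity flow: source→left, listed edges, right→sink; max matching = max flow.
Augmenting path X1→Y1 (+1); matched 1.
Augmenting path X2→Y2 (+1); matched 2.
Augmenting path X3→Y1→X1→Y4 (+1); matched 3.
No augmenting path remains; maximum matching = 3.
König certificate: {Y1, Y2, Y4} is a vertex cover of size 3 (every listed pair touches it), so no matching can be larger.

3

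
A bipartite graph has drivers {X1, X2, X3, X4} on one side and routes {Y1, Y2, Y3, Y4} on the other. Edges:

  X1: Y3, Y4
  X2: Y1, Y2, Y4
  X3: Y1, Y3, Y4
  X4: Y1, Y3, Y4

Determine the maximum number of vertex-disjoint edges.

Unit-capacity flow: source→left, listed edges, right→sink; max matching = max flow.
Augmenting path X1→Y3 (+1); matched 1.
Augmenting path X2→Y1 (+1); matched 2.
Augmenting path X3→Y4 (+1); matched 3.
Augmenting path X4→Y1→X2→Y2 (+1); matched 4.
No augmenting path remains; maximum matching = 4.
König certificate: {X1, X2, X3, X4} is a vertex cover of size 4 (every listed pair touches it), so no matching can be larger.

4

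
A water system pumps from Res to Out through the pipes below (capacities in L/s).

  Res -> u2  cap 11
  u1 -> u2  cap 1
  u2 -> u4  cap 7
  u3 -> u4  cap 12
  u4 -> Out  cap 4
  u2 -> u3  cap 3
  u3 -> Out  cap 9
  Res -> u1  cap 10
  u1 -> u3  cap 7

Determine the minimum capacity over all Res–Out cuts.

13

Augment Res→u1→u3→Out: bottleneck 7, flow now 7.
Augment Res→u2→u3→Out: bottleneck 2, flow now 9.
Augment Res→u2→u4→Out: bottleneck 4, flow now 13.
No augmenting path remains; maximum flow = 13.
By max-flow min-cut, the minimum cut capacity equals the max flow.
In the residual graph, reachable from Res: {Res, u1, u2, u3, u4}.
Min-cut edges: u3→Out (9), u4→Out (4); capacity 9 + 4 = 13.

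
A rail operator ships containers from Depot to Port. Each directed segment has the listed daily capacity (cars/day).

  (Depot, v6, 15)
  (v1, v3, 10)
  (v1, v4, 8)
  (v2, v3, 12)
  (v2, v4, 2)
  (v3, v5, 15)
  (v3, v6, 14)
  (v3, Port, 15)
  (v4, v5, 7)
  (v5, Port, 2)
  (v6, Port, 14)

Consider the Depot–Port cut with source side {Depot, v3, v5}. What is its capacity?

46

Edges leaving {Depot, v3, v5}: Depot→v6 (15), v3→v6 (14), v3→Port (15), v5→Port (2).
Cut capacity = 15 + 14 + 15 + 2 = 46.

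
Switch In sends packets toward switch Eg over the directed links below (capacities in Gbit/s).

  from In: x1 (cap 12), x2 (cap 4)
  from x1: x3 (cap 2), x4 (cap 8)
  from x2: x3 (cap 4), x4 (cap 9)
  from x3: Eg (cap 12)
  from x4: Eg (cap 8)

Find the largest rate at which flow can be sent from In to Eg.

Augment In→x1→x3→Eg: bottleneck 2, flow now 2.
Augment In→x1→x4→Eg: bottleneck 8, flow now 10.
Augment In→x2→x3→Eg: bottleneck 4, flow now 14.
No augmenting path remains; maximum flow = 14.
In the residual graph, reachable from In: {In, x1}.
Min-cut edges: In→x2 (4), x1→x3 (2), x1→x4 (8); capacity 4 + 2 + 8 = 14.
This cut is saturated, so no flow can exceed 14.

14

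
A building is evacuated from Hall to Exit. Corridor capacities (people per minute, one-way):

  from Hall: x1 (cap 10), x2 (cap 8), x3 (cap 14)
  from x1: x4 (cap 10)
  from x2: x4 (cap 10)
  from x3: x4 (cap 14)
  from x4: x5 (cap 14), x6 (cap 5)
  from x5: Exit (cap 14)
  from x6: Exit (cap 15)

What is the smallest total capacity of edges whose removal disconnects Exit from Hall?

Augment Hall→x1→x4→x5→Exit: bottleneck 10, flow now 10.
Augment Hall→x2→x4→x5→Exit: bottleneck 4, flow now 14.
Augment Hall→x2→x4→x6→Exit: bottleneck 4, flow now 18.
Augment Hall→x3→x4→x6→Exit: bottleneck 1, flow now 19.
No augmenting path remains; maximum flow = 19.
By max-flow min-cut, the minimum cut capacity equals the max flow.
In the residual graph, reachable from Hall: {Hall, x1, x2, x3, x4}.
Min-cut edges: x4→x5 (14), x4→x6 (5); capacity 14 + 5 = 19.

19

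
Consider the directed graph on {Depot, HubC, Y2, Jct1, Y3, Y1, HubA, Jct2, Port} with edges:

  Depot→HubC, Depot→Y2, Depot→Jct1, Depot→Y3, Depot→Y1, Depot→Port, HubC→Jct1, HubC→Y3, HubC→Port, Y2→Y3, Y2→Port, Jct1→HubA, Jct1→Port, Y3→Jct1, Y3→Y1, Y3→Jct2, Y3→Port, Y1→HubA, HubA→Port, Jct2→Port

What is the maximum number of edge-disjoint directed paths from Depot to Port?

6

Assign every edge capacity 1; by Menger, the answer equals the max flow.
Path Depot→Port (+1); total 1.
Path Depot→HubC→Port (+1); total 2.
Path Depot→Y2→Port (+1); total 3.
Path Depot→Jct1→Port (+1); total 4.
Path Depot→Y3→Port (+1); total 5.
Path Depot→Y1→HubA→Port (+1); total 6.
No residual Depot→Port path; max flow = 6.
Certifying cut of size 6: {Depot→HubC, Depot→Jct1, Depot→Port, Depot→Y1, Depot→Y2, Depot→Y3}.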